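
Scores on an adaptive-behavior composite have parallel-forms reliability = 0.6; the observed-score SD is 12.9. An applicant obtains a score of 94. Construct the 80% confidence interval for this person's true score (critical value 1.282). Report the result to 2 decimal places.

[83.54, 104.46]

The standard error of measurement is 12.900×√(1 − 0.600) ≈ 12.900×0.632 ≈ 8.159.
1.282 × SEM ≈ 10.459
80% CI: 94 ± 10.459 = [83.541, 104.459]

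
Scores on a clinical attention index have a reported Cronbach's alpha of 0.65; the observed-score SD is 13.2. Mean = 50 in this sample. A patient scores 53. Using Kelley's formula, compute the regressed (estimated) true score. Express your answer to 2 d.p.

Estimated true score = 0.65000*53 + (1 − 0.65000)*50 ≃ 51.95000

51.95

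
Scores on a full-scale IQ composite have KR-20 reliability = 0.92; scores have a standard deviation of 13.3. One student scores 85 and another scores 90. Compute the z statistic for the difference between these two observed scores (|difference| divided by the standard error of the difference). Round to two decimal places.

SEM = 13.300*√(1 − 0.920) ≈ 3.762
SE_diff = √2 * SEM ≈ 5.320
z = |85 − 90| / 5.320 = 5 / 5.320 ≈ 0.940

0.94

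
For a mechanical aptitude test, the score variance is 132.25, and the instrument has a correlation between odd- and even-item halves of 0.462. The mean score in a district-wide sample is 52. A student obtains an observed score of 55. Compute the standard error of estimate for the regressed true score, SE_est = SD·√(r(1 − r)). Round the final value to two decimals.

σ = 132.25^(1/2) = 11.5000
Full-length reliability (Spearman-Brown) = 2(0.462)/(1+0.462) ≈ 0.6320
SE_est = SD * √(r(1 − r)) = 11.5000 * √0.2326 ≈ 11.5000 * 0.4823 ≈ 5.5460

5.55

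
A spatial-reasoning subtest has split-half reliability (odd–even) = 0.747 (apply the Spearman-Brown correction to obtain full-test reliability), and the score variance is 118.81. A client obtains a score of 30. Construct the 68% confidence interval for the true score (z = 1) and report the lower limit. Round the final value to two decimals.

25.85

σ = 118.81^(1/2) = 10.90000
r_full = 2·0.747 / (1 + 0.747) ≃ 0.85518
SEM = 10.90000 * √(1 − 0.85518) = 10.90000 * √0.14482 ≃ 10.90000 * 0.38055 ≃ 4.14801
Margin = 1 * 4.14801 ≃ 4.14801
Lower bound: 30 − 4.14801 = 25.85199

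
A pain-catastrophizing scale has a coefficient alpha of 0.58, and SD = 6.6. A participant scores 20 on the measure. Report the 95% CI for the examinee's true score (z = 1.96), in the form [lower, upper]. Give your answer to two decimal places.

[11.62, 28.38]

The standard error of measurement is 6.600·√(1 − 0.580) ≈ 6.600·0.648 ≈ 4.277.
1.96 · SEM ≈ 8.383
95% CI: 20 ± 8.383 = [11.617, 28.383]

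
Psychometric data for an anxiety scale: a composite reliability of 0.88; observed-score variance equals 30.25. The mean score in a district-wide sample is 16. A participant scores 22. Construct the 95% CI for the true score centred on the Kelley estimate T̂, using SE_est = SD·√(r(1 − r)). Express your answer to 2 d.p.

[17.78, 24.78]

SD = √30.25 ≈ 5.5000
T̂ = 0.8800(22) + 0.1200(16) ≈ 21.2800
SE_est = 5.5000×√(0.8800×0.1200) ≈ 1.7873
95% CI: 21.2800 ± 3.5031 ≈ (17.7769, 24.7831)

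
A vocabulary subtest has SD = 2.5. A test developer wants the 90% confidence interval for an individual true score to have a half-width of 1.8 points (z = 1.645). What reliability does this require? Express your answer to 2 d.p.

0.81

SEM needed = half-width / z = 1.8/1.645 ≃ 1.0942
r = 1 − (1.0942/2.5)² ≃ 1 − 0.1916 ≃ 0.8084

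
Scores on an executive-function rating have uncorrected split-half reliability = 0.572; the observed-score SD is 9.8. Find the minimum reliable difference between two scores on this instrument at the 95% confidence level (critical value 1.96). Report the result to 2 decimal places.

Spearman-Brown: r = 2(0.572) / (1 + 0.572) = 1.1440 / 1.5720 ≈ 0.7277
SEM = 9.8000×√(1 − 0.7277) ≈ 5.1135
SE_diff = √2 × SEM ≈ 7.2316
Smallest detectable difference = 1.96×7.2316 ≈ 14.1740

14.17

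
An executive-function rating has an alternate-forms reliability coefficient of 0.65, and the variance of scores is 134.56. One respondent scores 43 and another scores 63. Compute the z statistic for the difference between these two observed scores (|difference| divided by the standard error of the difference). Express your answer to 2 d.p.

SD = √134.56 ≈ 11.600
SEM = 11.600 · √(1 − 0.650) = 11.600 · √0.350 ≈ 11.600 · 0.592 ≈ 6.863
Standard error of the difference = 6.863·√2 ≈ 9.705
z = |43 − 63| / 9.705 = 20 / 9.705 ≈ 2.061

2.06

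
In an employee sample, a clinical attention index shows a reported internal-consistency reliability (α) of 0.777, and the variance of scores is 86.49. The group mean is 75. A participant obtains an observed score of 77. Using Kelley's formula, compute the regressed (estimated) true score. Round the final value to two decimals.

76.55

T̂ = 0.777(77) + 0.223(75) ≈ 76.554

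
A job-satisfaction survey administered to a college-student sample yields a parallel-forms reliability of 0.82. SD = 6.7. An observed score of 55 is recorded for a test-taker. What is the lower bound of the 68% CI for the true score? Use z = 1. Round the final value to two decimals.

SEM = 6.70000 * √(1 − 0.82000) = 6.70000 * √0.18000 ≈ 6.70000 * 0.42426 ≈ 2.84257
1 * SEM ≈ 2.84257
Lower limit = 55 − 2.84257 ≈ 52.15743

52.16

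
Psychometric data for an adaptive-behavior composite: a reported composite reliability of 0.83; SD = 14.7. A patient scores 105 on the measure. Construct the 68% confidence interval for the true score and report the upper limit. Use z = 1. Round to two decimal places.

111.06

SEM = 14.7000 · √(1 − 0.8300) = 14.7000 · √0.1700 ≈ 14.7000 · 0.4123 ≈ 6.0610
Half-width = 1·6.0610 ≈ 6.0610
Upper bound: 105 + 6.0610 = 111.0610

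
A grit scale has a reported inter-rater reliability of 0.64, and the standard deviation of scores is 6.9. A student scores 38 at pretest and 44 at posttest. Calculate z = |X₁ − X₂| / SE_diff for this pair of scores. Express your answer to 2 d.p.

SEM = 6.90000 * √(1 − 0.64000) = 6.90000 * √0.36000 ≈ 6.90000 * 0.60000 ≈ 4.14000
Standard error of the difference = 4.14000·√2 ≈ 5.85484
z = |38 − 44| / 5.85484 = 6 / 5.85484 ≈ 1.02479

1.02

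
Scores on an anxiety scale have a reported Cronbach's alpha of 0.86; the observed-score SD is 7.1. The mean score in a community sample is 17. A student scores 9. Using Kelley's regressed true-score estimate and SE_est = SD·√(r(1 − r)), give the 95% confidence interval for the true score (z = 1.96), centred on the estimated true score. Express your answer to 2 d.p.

Estimated true score = 0.8600·9 + (1 − 0.8600)·17 ≈ 10.1200
SE_est = SD · √(r(1 − r)) = 7.1000 · √0.1204 ≈ 7.1000 · 0.3470 ≈ 2.4636
95% CI: 10.1200 ± 4.8287 ≈ (5.2913, 14.9487)

[5.29, 14.95]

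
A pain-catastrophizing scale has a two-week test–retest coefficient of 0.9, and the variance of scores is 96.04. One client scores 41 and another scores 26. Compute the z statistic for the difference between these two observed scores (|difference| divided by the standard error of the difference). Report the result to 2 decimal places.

3.42

SD = √96.04 ≈ 9.80000
The standard error of measurement is 9.80000·√(1 − 0.90000) ≈ 9.80000·0.31623 ≈ 3.09903.
SE_diff = SEM · √2 ≈ 3.09903 · 1.41421 ≈ 4.38269
z = |41 − 26| / 4.38269 = 15 / 4.38269 ≈ 3.42255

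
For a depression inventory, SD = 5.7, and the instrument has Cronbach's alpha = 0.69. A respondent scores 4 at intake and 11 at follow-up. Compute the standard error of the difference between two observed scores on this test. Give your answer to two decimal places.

4.49

SEM = 5.700 · √(1 − 0.690) = 5.700 · √0.310 ≈ 5.700 · 0.557 ≈ 3.174
SE_diff = √2 · SEM ≈ 4.488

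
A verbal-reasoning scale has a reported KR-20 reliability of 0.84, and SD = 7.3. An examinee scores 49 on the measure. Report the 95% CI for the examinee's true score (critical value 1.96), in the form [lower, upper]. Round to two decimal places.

[43.28, 54.72]

SEM = 7.300·√(1 − 0.840) ≈ 2.920
Half-width = 1.96·2.920 ≈ 5.723
CI = 49 ± 5.723 → [43.277, 54.723]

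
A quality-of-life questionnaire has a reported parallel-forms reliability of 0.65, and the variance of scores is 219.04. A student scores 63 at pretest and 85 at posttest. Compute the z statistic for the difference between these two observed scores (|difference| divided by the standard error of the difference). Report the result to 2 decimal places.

σ = 219.04^(1/2) = 14.8000
SEM = 14.8000 · √(1 − 0.6500) = 14.8000 · √0.3500 ≈ 14.8000 · 0.5916 ≈ 8.7558
SE_diff = √2 · SEM ≈ 12.3826
z = 22 / 12.3826 ≈ 1.7767

1.78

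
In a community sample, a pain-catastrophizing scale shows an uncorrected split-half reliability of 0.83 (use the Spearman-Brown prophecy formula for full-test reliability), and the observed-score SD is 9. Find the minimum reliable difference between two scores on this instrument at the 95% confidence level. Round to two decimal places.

7.60

Spearman-Brown: r = 2(0.83) / (1 + 0.83) = 1.6600 / 1.8300 ≃ 0.9071
The standard error of measurement is 9.0000·√(1 − 0.9071) ≃ 9.0000·0.3048 ≃ 2.7431.
SE_diff = SEM · √2 ≃ 2.7431 · 1.4142 ≃ 3.8793
Smallest detectable difference = 1.96·3.8793 ≃ 7.6035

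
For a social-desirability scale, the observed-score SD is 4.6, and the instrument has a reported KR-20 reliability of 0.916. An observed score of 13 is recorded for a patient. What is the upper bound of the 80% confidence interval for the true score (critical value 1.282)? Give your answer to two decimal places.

14.71

SEM = 4.600 × √(1 − 0.916) = 4.600 × √0.084 ≈ 4.600 × 0.290 ≈ 1.333
Margin = 1.282 × 1.333 ≈ 1.709
Upper limit = 13 + 1.709 ≈ 14.709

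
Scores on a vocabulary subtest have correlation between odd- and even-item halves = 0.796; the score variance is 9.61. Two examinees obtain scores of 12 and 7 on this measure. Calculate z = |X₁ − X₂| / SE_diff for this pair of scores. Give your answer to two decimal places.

SD = √9.61 = 3.100
Full-length reliability (Spearman-Brown) = 2(0.796)/(1+0.796) ≈ 0.886
SEM = 3.100*√(1 − 0.886) ≈ 1.045
SE_diff = SEM * √2 ≈ 1.045 * 1.414 ≈ 1.478
z = 5 / 1.478 ≈ 3.384

3.38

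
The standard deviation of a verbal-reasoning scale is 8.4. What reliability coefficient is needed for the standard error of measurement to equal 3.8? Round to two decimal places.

r = 1 − (SEM / SD)² = 1 − (3.800 / 8.4)² ≃ 1 − 0.205 ≃ 0.795

0.80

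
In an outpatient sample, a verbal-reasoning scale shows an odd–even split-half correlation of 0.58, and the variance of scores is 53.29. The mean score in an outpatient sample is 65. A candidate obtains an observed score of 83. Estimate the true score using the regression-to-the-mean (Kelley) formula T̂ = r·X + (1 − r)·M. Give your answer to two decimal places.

78.22

Full-length reliability (Spearman-Brown) = 2(0.58)/(1+0.58) ≈ 0.7342
T̂ = r·X + (1 − r)·M = 0.7342×83 + 0.2658×65 ≈ 60.9367 + 17.2785 ≈ 78.2152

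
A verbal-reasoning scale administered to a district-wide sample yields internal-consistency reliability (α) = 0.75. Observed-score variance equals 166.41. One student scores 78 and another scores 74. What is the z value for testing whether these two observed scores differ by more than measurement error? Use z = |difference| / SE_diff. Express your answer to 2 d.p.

SD = √166.41 ≈ 12.90000
The standard error of measurement is 12.90000*√(1 − 0.75000) ≈ 12.90000*0.50000 ≈ 6.45000.
SE_diff = √2 * SEM ≈ 9.12168
z = |78 − 74| / 9.12168 = 4 / 9.12168 ≈ 0.43852

0.44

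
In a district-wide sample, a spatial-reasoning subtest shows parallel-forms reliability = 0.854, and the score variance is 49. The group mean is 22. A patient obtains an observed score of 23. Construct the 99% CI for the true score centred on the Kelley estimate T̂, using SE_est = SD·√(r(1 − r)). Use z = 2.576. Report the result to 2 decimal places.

[16.49, 29.22]

σ = 49^(1/2) = 7.0000
T̂ = 0.8540(23) + 0.1460(22) ≈ 22.8540
SE_est = SD · √(r(1 − r)) = 7.0000 · √0.1247 ≈ 7.0000 · 0.3531 ≈ 2.4717
CI = 22.8540 ± 2.576 · 2.4717 → [16.4868, 29.2212]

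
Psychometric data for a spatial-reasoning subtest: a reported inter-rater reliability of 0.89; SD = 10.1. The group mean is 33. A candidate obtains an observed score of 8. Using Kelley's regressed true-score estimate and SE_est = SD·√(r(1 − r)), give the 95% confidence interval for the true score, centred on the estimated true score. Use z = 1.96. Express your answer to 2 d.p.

[4.56, 16.94]

T̂ = 0.8900(8) + 0.1100(33) ≈ 10.7500
SE_est = SD · √(r(1 − r)) = 10.1000 · √0.0979 ≈ 10.1000 · 0.3129 ≈ 3.1602
95% CI: 10.7500 ± 6.1940 ≈ (4.5560, 16.9440)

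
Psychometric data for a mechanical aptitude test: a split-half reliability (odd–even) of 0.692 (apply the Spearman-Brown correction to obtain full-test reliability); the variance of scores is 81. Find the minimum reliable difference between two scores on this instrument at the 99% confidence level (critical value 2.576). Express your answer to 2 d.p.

σ = 81^(1/2) = 9.0000
Full-length reliability (Spearman-Brown) = 2(0.692)/(1+0.692) ≈ 0.8180
SEM = 9.0000 × √(1 − 0.8180) = 9.0000 × √0.1820 ≈ 9.0000 × 0.4267 ≈ 3.8399
SE_diff = SEM × √2 ≈ 3.8399 × 1.4142 ≈ 5.4304
Smallest detectable difference = 2.576×5.4304 ≈ 13.9887

13.99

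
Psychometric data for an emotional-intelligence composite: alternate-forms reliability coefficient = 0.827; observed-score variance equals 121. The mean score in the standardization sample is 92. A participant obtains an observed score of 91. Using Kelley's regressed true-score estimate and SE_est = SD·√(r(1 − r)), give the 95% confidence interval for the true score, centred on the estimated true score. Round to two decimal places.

σ = 121^(1/2) = 11.0000
T̂ = 0.8270(91) + 0.1730(92) ≈ 91.1730
SE_est = 11.0000×√(0.8270×0.1730) ≈ 4.1607
CI = 91.1730 ± 1.96 × 4.1607 → [83.0180, 99.3280]

[83.02, 99.33]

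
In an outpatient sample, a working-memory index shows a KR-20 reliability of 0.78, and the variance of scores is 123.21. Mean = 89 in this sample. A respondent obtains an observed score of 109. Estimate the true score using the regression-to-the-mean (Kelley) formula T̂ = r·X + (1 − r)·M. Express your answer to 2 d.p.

104.60

Estimated true score = 0.78000*109 + (1 − 0.78000)*89 ≈ 104.60000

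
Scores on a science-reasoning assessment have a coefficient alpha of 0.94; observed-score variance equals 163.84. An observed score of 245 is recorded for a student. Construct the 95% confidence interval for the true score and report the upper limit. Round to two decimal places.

SD = √163.84 ≈ 12.8000
The standard error of measurement is 12.8000*√(1 − 0.9400) ≈ 12.8000*0.2449 ≈ 3.1353.
1.96 * SEM ≈ 6.1453
Upper bound: 245 + 6.1453 = 251.1453

251.15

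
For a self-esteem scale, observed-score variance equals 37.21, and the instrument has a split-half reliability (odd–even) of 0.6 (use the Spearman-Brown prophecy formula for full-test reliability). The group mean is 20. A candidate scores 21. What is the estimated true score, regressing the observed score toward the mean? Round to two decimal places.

20.75

r_full = 2·0.6 / (1 + 0.6) ≈ 0.7500
Estimated true score = 0.7500*21 + (1 − 0.7500)*20 ≈ 20.7500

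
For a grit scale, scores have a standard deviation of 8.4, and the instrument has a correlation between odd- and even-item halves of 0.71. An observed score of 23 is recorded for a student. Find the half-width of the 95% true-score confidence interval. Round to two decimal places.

r_full = 2·0.71 / (1 + 0.71) ≈ 0.8304
SEM = 8.4000 · √(1 − 0.8304) = 8.4000 · √0.1696 ≈ 8.4000 · 0.4118 ≈ 3.4592
Half-width = 1.96·3.4592 ≈ 6.7801

6.78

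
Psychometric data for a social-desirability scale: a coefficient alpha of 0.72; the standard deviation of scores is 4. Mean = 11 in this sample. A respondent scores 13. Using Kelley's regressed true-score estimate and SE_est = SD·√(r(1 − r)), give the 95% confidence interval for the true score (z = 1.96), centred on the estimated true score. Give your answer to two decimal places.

Estimated true score = 0.72000·13 + (1 − 0.72000)·11 ≈ 12.44000
SE_est = 4.00000·√[r(1 − r)] ≈ 1.79600
CI = 12.44000 ± 1.96 · 1.79600 → [8.91985, 15.96015]

[8.92, 15.96]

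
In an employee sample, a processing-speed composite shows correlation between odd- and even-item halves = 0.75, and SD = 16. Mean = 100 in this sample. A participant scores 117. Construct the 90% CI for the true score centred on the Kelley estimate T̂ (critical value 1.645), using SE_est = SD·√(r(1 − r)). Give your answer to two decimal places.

Full-length reliability (Spearman-Brown) = 2(0.75)/(1+0.75) ≈ 0.8571
T̂ = 0.8571(117) + 0.1429(100) ≈ 114.5714
SE_est = SD · √(r(1 − r)) = 16.0000 · √0.1224 ≈ 16.0000 · 0.3499 ≈ 5.5988
90% CI: 114.5714 ± 9.2101 ≈ (105.3613, 123.7815)

[105.36, 123.78]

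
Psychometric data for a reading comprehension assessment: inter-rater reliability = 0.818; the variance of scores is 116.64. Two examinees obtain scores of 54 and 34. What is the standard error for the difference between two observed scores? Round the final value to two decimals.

SD = √116.64 = 10.80000
SEM = 10.80000×√(1 − 0.81800) ≈ 4.60744
Standard error of the difference = 4.60744·√2 ≈ 6.51590

6.52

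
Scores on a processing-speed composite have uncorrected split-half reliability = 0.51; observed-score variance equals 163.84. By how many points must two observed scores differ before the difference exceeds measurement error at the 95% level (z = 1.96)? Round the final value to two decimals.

20.21

SD = √163.84 = 12.8000
Spearman-Brown: r = 2(0.51) / (1 + 0.51) = 1.0200 / 1.5100 ≃ 0.6755
The standard error of measurement is 12.8000·√(1 − 0.6755) ≃ 12.8000·0.5697 ≃ 7.2915.
SE_diff = √2 · SEM ≃ 10.3118
Minimum reliable difference = 1.96 · SE_diff ≃ 1.96 · 10.3118 ≃ 20.2111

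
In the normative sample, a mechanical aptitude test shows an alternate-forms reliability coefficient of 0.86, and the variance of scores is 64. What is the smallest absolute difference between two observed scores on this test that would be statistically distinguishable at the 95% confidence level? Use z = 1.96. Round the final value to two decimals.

SD = √64 = 8.0000
The standard error of measurement is 8.0000·√(1 − 0.8600) ≃ 8.0000·0.3742 ≃ 2.9933.
SE_diff = √2 · SEM ≃ 4.2332
Smallest detectable difference = 1.96·4.2332 ≃ 8.2971

8.30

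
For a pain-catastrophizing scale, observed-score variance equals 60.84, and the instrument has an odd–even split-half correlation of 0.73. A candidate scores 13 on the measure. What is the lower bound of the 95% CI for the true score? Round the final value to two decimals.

σ = 60.84^(1/2) = 7.8000
Spearman-Brown: r = 2(0.73) / (1 + 0.73) = 1.4600 / 1.7300 ≈ 0.8439
SEM = 7.8000 * √(1 − 0.8439) = 7.8000 * √0.1561 ≈ 7.8000 * 0.3951 ≈ 3.0814
Half-width = 1.96*3.0814 ≈ 6.0396
Lower bound: 13 − 6.0396 = 6.9604

6.96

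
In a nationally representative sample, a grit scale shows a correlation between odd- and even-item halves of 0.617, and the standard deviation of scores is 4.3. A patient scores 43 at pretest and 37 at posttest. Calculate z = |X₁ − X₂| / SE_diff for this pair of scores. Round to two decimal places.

Full-length reliability (Spearman-Brown) = 2(0.617)/(1+0.617) ≈ 0.7631
SEM = 4.3000·√(1 − 0.7631) ≈ 2.0927
Standard error of the difference = 2.0927·√2 ≈ 2.9596
z = |43 − 37| / 2.9596 = 6 / 2.9596 ≈ 2.0273

2.03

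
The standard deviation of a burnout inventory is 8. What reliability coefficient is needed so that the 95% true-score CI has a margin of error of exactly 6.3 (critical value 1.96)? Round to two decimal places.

SEM needed = half-width / z = 6.3/1.96 ≃ 3.2143
Required reliability = 1 − (SEM/SD)² = 1 − 0.1614 ≃ 0.8386

0.84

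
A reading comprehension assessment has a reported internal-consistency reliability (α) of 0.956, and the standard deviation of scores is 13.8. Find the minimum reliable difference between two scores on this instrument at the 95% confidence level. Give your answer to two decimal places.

8.02

SEM = 13.8000×√(1 − 0.9560) ≈ 2.8947
Standard error of the difference = 2.8947·√2 ≈ 4.0937
Smallest detectable difference = 1.96×4.0937 ≈ 8.0237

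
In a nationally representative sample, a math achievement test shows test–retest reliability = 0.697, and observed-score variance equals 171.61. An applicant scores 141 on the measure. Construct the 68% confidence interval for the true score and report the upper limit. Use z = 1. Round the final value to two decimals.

SD = √171.61 = 13.100
SEM = 13.100 * √(1 − 0.697) = 13.100 * √0.303 ≈ 13.100 * 0.550 ≈ 7.211
Half-width = 1*7.211 ≈ 7.211
Upper bound: 141 + 7.211 = 148.211

148.21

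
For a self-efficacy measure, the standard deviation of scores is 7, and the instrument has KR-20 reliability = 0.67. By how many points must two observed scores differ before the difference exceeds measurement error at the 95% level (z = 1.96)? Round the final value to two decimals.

The standard error of measurement is 7.0000·√(1 − 0.6700) ≈ 7.0000·0.5745 ≈ 4.0212.
Standard error of the difference = 4.0212·√2 ≈ 5.6868
Minimum reliable difference = 1.96 · SE_diff ≈ 1.96 · 5.6868 ≈ 11.1462

11.15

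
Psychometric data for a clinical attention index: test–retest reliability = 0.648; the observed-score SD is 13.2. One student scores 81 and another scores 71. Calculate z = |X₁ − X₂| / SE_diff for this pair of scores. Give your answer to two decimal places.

0.90

SEM = 13.200·√(1 − 0.648) ≈ 7.832
Standard error of the difference = 7.832·√2 ≈ 11.075
z = |81 − 71| / 11.075 = 10 / 11.075 ≈ 0.903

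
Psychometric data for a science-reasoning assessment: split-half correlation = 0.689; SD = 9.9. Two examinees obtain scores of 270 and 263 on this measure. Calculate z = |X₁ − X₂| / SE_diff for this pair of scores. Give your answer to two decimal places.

1.17

r_full = 2·0.689 / (1 + 0.689) ≈ 0.81587
The standard error of measurement is 9.90000*√(1 − 0.81587) ≈ 9.90000*0.42911 ≈ 4.24816.
SE_diff = √2 * SEM ≈ 6.00780
z = |270 − 263| / 6.00780 = 7 / 6.00780 ≈ 1.16515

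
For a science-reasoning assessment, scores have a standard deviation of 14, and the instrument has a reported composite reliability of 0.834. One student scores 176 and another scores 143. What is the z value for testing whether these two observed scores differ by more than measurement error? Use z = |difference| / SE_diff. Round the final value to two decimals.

4.09

SEM = 14.0000 · √(1 − 0.8340) = 14.0000 · √0.1660 ≈ 14.0000 · 0.4074 ≈ 5.7040
SE_diff = √2 · SEM ≈ 8.0667
z = |176 − 143| / 8.0667 = 33 / 8.0667 ≈ 4.0909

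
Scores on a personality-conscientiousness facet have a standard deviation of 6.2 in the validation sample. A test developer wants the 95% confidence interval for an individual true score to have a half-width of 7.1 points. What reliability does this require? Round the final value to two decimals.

Required SEM = 7.1 / 1.96 ≈ 3.622
r = 1 − (SEM / SD)² = 1 − (3.622 / 6.2)² ≈ 1 − 0.341 ≈ 0.659

0.66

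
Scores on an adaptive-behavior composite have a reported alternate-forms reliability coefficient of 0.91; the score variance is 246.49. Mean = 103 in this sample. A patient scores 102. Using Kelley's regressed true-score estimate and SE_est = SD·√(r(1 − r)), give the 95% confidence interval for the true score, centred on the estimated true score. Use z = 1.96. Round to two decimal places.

[93.28, 110.90]

SD = √246.49 = 15.7000
Estimated true score = 0.9100×102 + (1 − 0.9100)×103 ≈ 102.0900
SE_est = SD × √(r(1 − r)) = 15.7000 × √0.0819 ≈ 15.7000 × 0.2862 ≈ 4.4931
CI = 102.0900 ± 1.96 × 4.4931 → [93.2836, 110.8964]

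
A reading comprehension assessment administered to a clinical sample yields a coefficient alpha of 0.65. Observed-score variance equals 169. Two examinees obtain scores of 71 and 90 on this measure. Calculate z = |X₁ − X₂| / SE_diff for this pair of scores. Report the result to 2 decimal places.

σ = 169^(1/2) = 13.000
The standard error of measurement is 13.000·√(1 − 0.650) ≃ 13.000·0.592 ≃ 7.691.
Standard error of the difference = 7.691·√2 ≃ 10.877
z = 19 / 10.877 ≃ 1.747

1.75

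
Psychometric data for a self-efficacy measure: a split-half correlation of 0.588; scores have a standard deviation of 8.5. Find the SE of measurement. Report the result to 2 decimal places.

4.33

r_full = 2·0.588 / (1 + 0.588) ≈ 0.7406
SEM = 8.5000×√(1 − 0.7406) ≈ 4.3295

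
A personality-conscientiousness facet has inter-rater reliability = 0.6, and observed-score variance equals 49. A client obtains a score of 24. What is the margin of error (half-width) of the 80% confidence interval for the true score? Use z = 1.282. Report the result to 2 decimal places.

5.68

σ = 49^(1/2) = 7.0000
SEM = 7.0000*√(1 − 0.6000) ≈ 4.4272
Margin = 1.282 * 4.4272 ≈ 5.6757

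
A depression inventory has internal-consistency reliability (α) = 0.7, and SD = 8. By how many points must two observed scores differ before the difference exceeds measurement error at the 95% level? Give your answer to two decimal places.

12.15

The standard error of measurement is 8.00000*√(1 − 0.70000) ≈ 8.00000*0.54772 ≈ 4.38178.
SE_diff = SEM * √2 ≈ 4.38178 * 1.41421 ≈ 6.19677
Smallest detectable difference = 1.96*6.19677 ≈ 12.14568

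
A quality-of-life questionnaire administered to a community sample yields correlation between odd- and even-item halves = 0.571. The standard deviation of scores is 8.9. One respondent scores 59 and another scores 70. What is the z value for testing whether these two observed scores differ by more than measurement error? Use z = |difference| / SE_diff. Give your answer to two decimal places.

1.67

r_full = 2·0.571 / (1 + 0.571) ≈ 0.727
The standard error of measurement is 8.900·√(1 − 0.727) ≈ 8.900·0.523 ≈ 4.651.
Standard error of the difference = 4.651·√2 ≈ 6.577
z = |59 − 70| / 6.577 = 11 / 6.577 ≈ 1.672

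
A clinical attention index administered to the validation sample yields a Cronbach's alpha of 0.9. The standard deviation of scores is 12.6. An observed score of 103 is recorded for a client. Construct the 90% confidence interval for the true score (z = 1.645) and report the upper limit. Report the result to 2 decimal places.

109.55

The standard error of measurement is 12.60000*√(1 − 0.90000) ≈ 12.60000*0.31623 ≈ 3.98447.
Half-width = 1.645*3.98447 ≈ 6.55445
Upper limit = 103 + 6.55445 ≈ 109.55445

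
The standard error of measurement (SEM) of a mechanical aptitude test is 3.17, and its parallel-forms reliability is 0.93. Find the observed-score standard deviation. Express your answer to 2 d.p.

σ = SEM·(1 − r)^(−1/2) ≈ 3.17*3.77964 ≈ 11.98147

11.98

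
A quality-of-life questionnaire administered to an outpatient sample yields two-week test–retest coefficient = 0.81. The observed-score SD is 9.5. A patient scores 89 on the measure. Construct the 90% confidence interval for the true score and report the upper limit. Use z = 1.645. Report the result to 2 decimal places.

SEM = 9.50000 · √(1 − 0.81000) = 9.50000 · √0.19000 ≈ 9.50000 · 0.43589 ≈ 4.14095
Half-width = 1.645·4.14095 ≈ 6.81187
Upper bound: 89 + 6.81187 = 95.81187

95.81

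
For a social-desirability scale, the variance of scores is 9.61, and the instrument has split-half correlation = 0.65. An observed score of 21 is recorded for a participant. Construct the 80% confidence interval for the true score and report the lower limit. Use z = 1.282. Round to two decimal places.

σ = 9.61^(1/2) = 3.100
Spearman-Brown: r = 2(0.65) / (1 + 0.65) = 1.300 / 1.650 ≈ 0.788
The standard error of measurement is 3.100*√(1 − 0.788) ≈ 3.100*0.461 ≈ 1.428.
1.282 * SEM ≈ 1.830
Lower limit = 21 − 1.830 ≈ 19.170

19.17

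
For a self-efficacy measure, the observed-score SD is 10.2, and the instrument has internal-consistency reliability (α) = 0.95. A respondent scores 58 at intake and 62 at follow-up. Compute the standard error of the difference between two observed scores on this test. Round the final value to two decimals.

SEM = 10.2000 · √(1 − 0.9500) = 10.2000 · √0.0500 ≃ 10.2000 · 0.2236 ≃ 2.2808
SE_diff = √2 · SEM ≃ 3.2255

3.23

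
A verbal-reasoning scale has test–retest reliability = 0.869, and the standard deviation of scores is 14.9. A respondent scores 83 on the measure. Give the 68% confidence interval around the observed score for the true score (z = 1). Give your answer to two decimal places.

SEM = 14.900*√(1 − 0.869) ≃ 5.393
Margin = 1 * 5.393 ≃ 5.393
Interval: (77.607, 88.393)

[77.61, 88.39]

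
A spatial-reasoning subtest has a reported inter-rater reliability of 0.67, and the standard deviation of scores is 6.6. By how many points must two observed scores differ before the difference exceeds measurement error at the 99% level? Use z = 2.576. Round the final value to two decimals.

13.81

SEM = 6.6000*√(1 − 0.6700) ≈ 3.7914
SE_diff = SEM * √2 ≈ 3.7914 * 1.4142 ≈ 5.3619
Minimum reliable difference = 2.576 * SE_diff ≈ 2.576 * 5.3619 ≈ 13.8122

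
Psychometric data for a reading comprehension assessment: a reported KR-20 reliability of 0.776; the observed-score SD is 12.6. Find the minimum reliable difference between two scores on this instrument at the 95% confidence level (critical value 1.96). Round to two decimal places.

16.53

SEM = 12.6000×√(1 − 0.7760) ≈ 5.9634
SE_diff = SEM × √2 ≈ 5.9634 × 1.4142 ≈ 8.4335
Minimum reliable difference = 1.96 × SE_diff ≈ 1.96 × 8.4335 ≈ 16.5297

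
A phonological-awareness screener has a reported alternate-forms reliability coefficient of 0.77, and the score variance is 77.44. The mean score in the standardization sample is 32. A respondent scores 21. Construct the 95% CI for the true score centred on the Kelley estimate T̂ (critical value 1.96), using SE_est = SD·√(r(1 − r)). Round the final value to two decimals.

σ = 77.44^(1/2) = 8.800
Estimated true score = 0.770*21 + (1 − 0.770)*32 ≈ 23.530
SE_est = SD * √(r(1 − r)) = 8.800 * √0.177 ≈ 8.800 * 0.421 ≈ 3.703
CI = 23.530 ± 1.96 * 3.703 → [16.271, 30.789]

[16.27, 30.79]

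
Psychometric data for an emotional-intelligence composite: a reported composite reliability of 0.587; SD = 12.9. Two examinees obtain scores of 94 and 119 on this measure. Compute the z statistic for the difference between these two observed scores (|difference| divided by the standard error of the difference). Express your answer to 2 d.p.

SEM = 12.90000·√(1 − 0.58700) ≃ 8.29019
Standard error of the difference = 8.29019·√2 ≃ 11.72411
z = 25 / 11.72411 ≃ 2.13236

2.13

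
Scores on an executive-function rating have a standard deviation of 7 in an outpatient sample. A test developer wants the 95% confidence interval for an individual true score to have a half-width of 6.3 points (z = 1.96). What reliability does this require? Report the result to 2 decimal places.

0.79

SEM needed = half-width / z = 6.3/1.96 ≃ 3.21429
Required reliability = 1 − (SEM/SD)² = 1 − 0.21085 ≃ 0.78915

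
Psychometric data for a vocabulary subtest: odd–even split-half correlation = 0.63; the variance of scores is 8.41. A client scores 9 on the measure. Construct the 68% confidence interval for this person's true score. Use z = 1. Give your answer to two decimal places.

SD = √8.41 = 2.9000
Spearman-Brown: r = 2(0.63) / (1 + 0.63) = 1.2600 / 1.6300 ≈ 0.7730
The standard error of measurement is 2.9000×√(1 − 0.7730) ≈ 2.9000×0.4764 ≈ 1.3817.
1 × SEM ≈ 1.3817
CI = 9 ± 1.3817 → [7.6183, 10.3817]

[7.62, 10.38]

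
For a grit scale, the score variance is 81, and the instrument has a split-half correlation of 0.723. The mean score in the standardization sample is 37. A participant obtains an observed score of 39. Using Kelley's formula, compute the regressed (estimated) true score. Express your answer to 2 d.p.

Full-length reliability (Spearman-Brown) = 2(0.723)/(1+0.723) ≈ 0.839
T̂ = 0.839(39) + 0.161(37) ≈ 38.678

38.68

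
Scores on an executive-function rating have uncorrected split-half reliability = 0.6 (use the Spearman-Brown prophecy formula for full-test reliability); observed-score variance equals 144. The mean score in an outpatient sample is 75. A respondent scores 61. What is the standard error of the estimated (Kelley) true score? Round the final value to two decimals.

SD = √144 ≈ 12.0000
Spearman-Brown: r = 2(0.6) / (1 + 0.6) = 1.2000 / 1.6000 ≈ 0.7500
SE_est = SD × √(r(1 − r)) = 12.0000 × √0.1875 ≈ 12.0000 × 0.4330 ≈ 5.1962

5.20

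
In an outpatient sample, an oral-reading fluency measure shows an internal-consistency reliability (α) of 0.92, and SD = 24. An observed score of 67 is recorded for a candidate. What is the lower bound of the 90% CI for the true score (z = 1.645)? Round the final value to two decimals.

The standard error of measurement is 24.0000·√(1 − 0.9200) ≈ 24.0000·0.2828 ≈ 6.7882.
Margin = 1.645 · 6.7882 ≈ 11.1666
Lower bound: 67 − 11.1666 = 55.8334

55.83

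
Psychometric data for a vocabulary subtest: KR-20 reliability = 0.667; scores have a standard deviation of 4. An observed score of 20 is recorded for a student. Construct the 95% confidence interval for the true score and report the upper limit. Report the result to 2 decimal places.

24.52

SEM = 4.000×√(1 − 0.667) ≈ 2.308
Margin = 1.96 × 2.308 ≈ 4.524
Upper limit = 20 + 4.524 ≈ 24.524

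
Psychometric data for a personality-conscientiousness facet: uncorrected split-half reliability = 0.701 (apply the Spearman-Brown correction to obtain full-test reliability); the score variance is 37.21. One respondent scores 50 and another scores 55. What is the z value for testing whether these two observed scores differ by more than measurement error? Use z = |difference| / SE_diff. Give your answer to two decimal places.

σ = 37.21^(1/2) = 6.100
Spearman-Brown: r = 2(0.701) / (1 + 0.701) = 1.402 / 1.701 ≈ 0.824
SEM = 6.100 * √(1 − 0.824) = 6.100 * √0.176 ≈ 6.100 * 0.419 ≈ 2.557
SE_diff = SEM * √2 ≈ 2.557 * 1.414 ≈ 3.617
z = 5 / 3.617 ≈ 1.382

1.38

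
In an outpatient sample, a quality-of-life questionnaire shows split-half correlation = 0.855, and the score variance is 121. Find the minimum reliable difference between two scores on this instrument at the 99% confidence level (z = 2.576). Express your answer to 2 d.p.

11.20

SD = √121 ≈ 11.00000
Spearman-Brown: r = 2(0.855) / (1 + 0.855) = 1.71000 / 1.85500 ≈ 0.92183
The standard error of measurement is 11.00000×√(1 − 0.92183) ≈ 11.00000×0.27958 ≈ 3.07542.
SE_diff = SEM × √2 ≈ 3.07542 × 1.41421 ≈ 4.34930
Smallest detectable difference = 2.576×4.34930 ≈ 11.20381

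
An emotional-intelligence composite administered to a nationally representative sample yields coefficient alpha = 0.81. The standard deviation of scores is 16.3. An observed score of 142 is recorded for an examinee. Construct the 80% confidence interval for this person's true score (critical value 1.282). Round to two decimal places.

[132.89, 151.11]

SEM = 16.3000 * √(1 − 0.8100) = 16.3000 * √0.1900 ≃ 16.3000 * 0.4359 ≃ 7.1050
Margin = 1.282 * 7.1050 ≃ 9.1086
CI = 142 ± 9.1086 → [132.8914, 151.1086]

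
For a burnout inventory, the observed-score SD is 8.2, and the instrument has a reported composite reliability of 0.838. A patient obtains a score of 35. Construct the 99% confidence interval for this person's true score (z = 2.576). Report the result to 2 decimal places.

[26.50, 43.50]

The standard error of measurement is 8.200*√(1 − 0.838) ≈ 8.200*0.402 ≈ 3.300.
Margin = 2.576 * 3.300 ≈ 8.502
99% CI: 35 ± 8.502 = [26.498, 43.502]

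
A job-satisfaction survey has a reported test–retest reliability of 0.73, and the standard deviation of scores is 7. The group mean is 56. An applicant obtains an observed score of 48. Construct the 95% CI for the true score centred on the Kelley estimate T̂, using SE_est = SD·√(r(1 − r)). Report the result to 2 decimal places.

T̂ = r·X + (1 − r)·M = 0.730×48 + 0.270×56 = 35.040 + 15.120 ≈ 50.160
SE_est = 7.000·√[r(1 − r)] ≈ 3.108
CI = 50.160 ± 1.96 × 3.108 → [44.069, 56.251]

[44.07, 56.25]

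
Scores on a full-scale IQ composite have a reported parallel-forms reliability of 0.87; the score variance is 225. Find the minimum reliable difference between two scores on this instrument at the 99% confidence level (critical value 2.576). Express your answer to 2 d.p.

19.70

SD = √225 = 15.000
The standard error of measurement is 15.000·√(1 − 0.870) ≃ 15.000·0.361 ≃ 5.408.
SE_diff = √2 · SEM ≃ 7.649
Smallest detectable difference = 2.576·7.649 ≃ 19.703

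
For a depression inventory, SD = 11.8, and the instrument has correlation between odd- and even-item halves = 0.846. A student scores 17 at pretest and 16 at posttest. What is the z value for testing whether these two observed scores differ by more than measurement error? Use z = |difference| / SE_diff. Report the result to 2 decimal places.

0.21

Spearman-Brown: r = 2(0.846) / (1 + 0.846) = 1.692 / 1.846 ≈ 0.917
SEM = 11.800*√(1 − 0.917) ≈ 3.408
Standard error of the difference = 3.408·√2 ≈ 4.820
z = 1 / 4.820 ≈ 0.207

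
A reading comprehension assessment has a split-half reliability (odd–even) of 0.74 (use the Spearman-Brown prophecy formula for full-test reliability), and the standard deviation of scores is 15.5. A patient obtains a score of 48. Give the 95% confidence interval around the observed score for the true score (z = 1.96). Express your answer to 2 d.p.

[36.26, 59.74]

Full-length reliability (Spearman-Brown) = 2(0.74)/(1+0.74) ≃ 0.851
SEM = 15.500*√(1 − 0.851) ≃ 5.992
1.96 * SEM ≃ 11.744
95% CI: 48 ± 11.744 = [36.256, 59.744]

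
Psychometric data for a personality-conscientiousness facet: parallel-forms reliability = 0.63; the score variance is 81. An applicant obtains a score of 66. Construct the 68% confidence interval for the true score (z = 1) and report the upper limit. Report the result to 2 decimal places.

71.47

SD = √81 = 9.000
SEM = 9.000*√(1 − 0.630) ≈ 5.474
Half-width = 1*5.474 ≈ 5.474
Upper bound: 66 + 5.474 = 71.474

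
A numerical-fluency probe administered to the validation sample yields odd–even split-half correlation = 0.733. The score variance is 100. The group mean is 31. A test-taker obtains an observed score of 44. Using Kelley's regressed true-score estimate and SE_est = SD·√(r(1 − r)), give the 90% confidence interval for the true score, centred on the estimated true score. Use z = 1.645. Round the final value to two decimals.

[36.06, 47.94]

SD = √100 = 10.000
Full-length reliability (Spearman-Brown) = 2(0.733)/(1+0.733) ≈ 0.846
T̂ = 0.846(44) + 0.154(31) ≈ 41.997
SE_est = 10.000·√[r(1 − r)] ≈ 3.610
90% CI: 41.997 ± 5.939 ≈ (36.058, 47.936)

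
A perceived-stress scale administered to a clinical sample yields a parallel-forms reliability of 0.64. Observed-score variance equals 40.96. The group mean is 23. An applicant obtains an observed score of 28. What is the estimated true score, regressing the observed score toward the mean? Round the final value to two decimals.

26.20

T̂ = r·X + (1 − r)·M = 0.6400·28 + 0.3600·23 = 17.9200 + 8.2800 ≈ 26.2000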